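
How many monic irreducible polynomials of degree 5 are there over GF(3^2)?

11808

x^(9^5) − x is the product of all monic irreducibles of degree dividing 5; Möbius inversion gives N = (1/5) Σ μ(5/d)·9^d.
Divisors of 5: 1, 5; μ(5/d) for each: -1, 1.
Σ = − 9^1 + 9^5 = 59040.
N = 59040/5 = 11808.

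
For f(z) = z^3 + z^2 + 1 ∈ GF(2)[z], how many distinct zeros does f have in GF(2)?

0

Evaluate at each of the 2 elements of GF(2):
f(0) = 1; f(1) = 1.
No element is a root.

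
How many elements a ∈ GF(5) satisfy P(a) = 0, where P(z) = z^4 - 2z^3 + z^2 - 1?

Evaluate at each of the 5 elements of GF(5):
P(0) = 4; P(1) = 4; P(2) = 3; P(3) = 0 → root; P(4) = 3.
Roots: {3}.

1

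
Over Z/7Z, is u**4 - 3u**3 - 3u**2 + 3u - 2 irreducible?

Write h(u) = u**4 - 3u**3 - 3u**2 + 3u - 2.
Check for roots in Z/7Z: h(0) = 5; h(1) = 3; h(2) = 5; h(3) = 1; h(4) = 5; h(5) = 6; h(6) = 3.
No roots, so no linear factors.
Degree-2 irreducible divisors: test the 21 monic irreducibles of degree 2 over GF(7).
None of them divide h (all give nonzero remainder).
No irreducible factor of degree ≤ 2 exists, so h is irreducible over GF(7).

Yes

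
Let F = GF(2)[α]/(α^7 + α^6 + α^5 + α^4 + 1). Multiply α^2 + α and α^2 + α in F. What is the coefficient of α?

Multiply in GF(2)[α]: (α^2 + α)·(α^2 + α) = α^4 + α^2.
Reduced: α^4 + α^2.

0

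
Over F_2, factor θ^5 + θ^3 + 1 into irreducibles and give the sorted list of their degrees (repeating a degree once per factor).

5

Write f(θ) = θ^5 + θ^3 + 1.
Roots in F_2: f(0) = 1; f(1) = 1.
Complete factorization: f(θ) = (θ^5 + θ^3 + 1).
Factor degrees with multiplicity: 5 = 5.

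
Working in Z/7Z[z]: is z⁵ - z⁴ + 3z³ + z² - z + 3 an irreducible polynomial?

No

Write P(z) = z⁵ - z⁴ + 3z³ + z² - z + 3.
Check for roots in Z/7Z: P(0) = 3; P(1) = 6; P(2) = 3; P(3) = 0 → root; P(4) = 2; P(5) = 0 → root; P(6) = 0 → root.
P(3) = 0, so (z − 3) divides P(z); P is reducible.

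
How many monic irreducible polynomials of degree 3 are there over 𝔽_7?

x^(7^3) − x is the product of all monic irreducibles of degree dividing 3; Möbius inversion gives N = (1/3) Σ μ(3/d)·7^d.
Divisors of 3: 1, 3; μ(3/d) for each: -1, 1.
Σ = − 7^1 + 7^3 = 336.
N = 336/3 = 112.

112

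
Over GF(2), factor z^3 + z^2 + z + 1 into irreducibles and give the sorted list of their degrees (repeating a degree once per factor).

Write g(z) = z^3 + z^2 + z + 1.
Roots in GF(2): g(0) = 1; g(1) = 0 → root.
Linear factors from roots: (z + 1).
Complete factorization: g(z) = (z + 1)^3.
Factor degrees with multiplicity: 1 + 1 + 1 = 3.

1, 1, 1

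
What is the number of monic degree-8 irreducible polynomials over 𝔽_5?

x^(5^8) − x is the product of all monic irreducibles of degree dividing 8; Möbius inversion gives N = (1/8) Σ μ(8/d)·5^d.
Divisors of 8: 1, 2, 4, 8; μ(8/d) for each: 0, 0, -1, 1.
Σ = − 5^4 + 5^8 = 390000.
N = 390000/8 = 48750.

48750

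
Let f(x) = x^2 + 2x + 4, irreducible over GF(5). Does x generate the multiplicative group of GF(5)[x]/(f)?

|GF(5^2)^×| = 5^2 − 1 = 24. Prime factorization: 24 = 2^3·3.
f is primitive ⇔ x has order 24 in GF(5)[x]/(f), i.e. x^(24/q) ≠ 1 for each prime q | 24.
x^(12) mod f = 1
x^(8) mod f = 2x + 4.
Since x^(12) = 1, the order of x divides 12 < 24; not primitive.

No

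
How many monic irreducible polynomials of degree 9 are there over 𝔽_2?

56

x^(2^9) − x is the product of all monic irreducibles of degree dividing 9; Möbius inversion gives N = (1/9) Σ μ(9/d)·2^d.
Divisors of 9: 1, 3, 9; μ(9/d) for each: 0, -1, 1.
Σ = − 2^3 + 2^9 = 504.
N = 504/9 = 56.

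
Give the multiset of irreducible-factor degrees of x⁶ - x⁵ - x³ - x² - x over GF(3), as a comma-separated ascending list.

1, 1, 1, 3

Write g(x) = x⁶ - x⁵ - x³ - x² - x.
Roots in GF(3): g(0) = 0 → root; g(1) = 0 → root; g(2) = 0 → root.
Linear factors from roots: (x), (x - 1), (x + 1).
Complete factorization: g(x) = (x)·(x + 1)·(x - 1)·(x³ - x² + x + 1).
Factor degrees with multiplicity: 1 + 1 + 1 + 3 = 6.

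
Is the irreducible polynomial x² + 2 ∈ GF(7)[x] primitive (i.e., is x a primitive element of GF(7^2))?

No

Write f(x) = x² + 2.
|GF(7^2)^×| = 7^2 − 1 = 48. Prime factorization: 48 = 2^4·3.
f is primitive ⇔ x has order 48 in GF(7)[x]/(f), i.e. x^(48/q) ≠ 1 for each prime q | 48.
x^(24) mod f = 1
x^(16) mod f = 4.
Since x^(24) = 1, the order of x divides 24 < 48; not primitive.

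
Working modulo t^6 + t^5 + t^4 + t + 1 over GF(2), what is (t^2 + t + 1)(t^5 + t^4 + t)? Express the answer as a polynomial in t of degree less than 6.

t^3 + t + 1

Multiply in GF(2)[t]: (t^2 + t + 1)·(t^5 + t^4 + t) = t^7 + t^4 + t^3 + t^2 + t.
Reduce using t^6 ≡ t^5 + t^4 + t + 1 (mod t^6 + t^5 + t^4 + t + 1).
Reduced: t^3 + t + 1.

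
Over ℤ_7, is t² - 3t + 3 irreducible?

No

Write h(t) = t² - 3t + 3.
Check for roots in ℤ_7: h(0) = 3; h(1) = 1; h(2) = 1; h(3) = 3; h(4) = 0 → root; h(5) = 6; h(6) = 0 → root.
h(4) = 0, so (t − 4) divides h(t); h is reducible.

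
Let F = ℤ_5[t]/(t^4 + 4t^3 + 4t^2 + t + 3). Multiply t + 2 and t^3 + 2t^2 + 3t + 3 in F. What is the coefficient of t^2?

3

Multiply in ℤ_5[t]: (t + 2)·(t^3 + 2t^2 + 3t + 3) = t^4 + 4t^3 + 2t^2 + 4t + 1.
Reduce using t^4 ≡ t^3 + t^2 + 4t + 2 (mod t^4 + 4t^3 + 4t^2 + t + 3).
Reduced: 3t^2 + 3t + 3.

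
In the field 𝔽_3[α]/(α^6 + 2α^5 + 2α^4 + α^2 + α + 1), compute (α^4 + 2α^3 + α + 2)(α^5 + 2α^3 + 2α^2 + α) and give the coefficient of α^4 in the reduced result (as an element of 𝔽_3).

Multiply in 𝔽_3[α]: (α^4 + 2α^3 + α + 2)·(α^5 + 2α^3 + 2α^2 + α) = α^9 + 2α^8 + 2α^7 + α^6 + α^5 + α^4 + 2α^2 + 2α.
Reduce using α^6 ≡ α^5 + α^4 + 2α^2 + 2α + 2 (mod α^6 + 2α^5 + 2α^4 + α^2 + α + 1).
Reduced: α^5 + α^4 + 2α^3 + α^2 + α + 2.

1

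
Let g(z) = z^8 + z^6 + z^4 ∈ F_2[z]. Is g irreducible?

No

Check for roots in F_2: g(0) = 0 → root; g(1) = 1.
g(0) = 0, so (z) divides g(z); g is reducible.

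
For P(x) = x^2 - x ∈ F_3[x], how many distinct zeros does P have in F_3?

Evaluate at each of the 3 elements of F_3:
P(0) = 0 → root; P(1) = 0 → root; P(2) = 2.
Roots: {0, 1}.

2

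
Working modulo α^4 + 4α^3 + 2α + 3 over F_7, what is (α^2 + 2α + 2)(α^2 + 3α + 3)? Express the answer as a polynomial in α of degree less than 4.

α^3 + 4α^2 + 3α + 3

Multiply in F_7[α]: (α^2 + 2α + 2)·(α^2 + 3α + 3) = α^4 + 5α^3 + 4α^2 + 5α + 6.
Reduce using α^4 ≡ 3α^3 + 5α + 4 (mod α^4 + 4α^3 + 2α + 3).
Reduced: α^3 + 4α^2 + 3α + 3.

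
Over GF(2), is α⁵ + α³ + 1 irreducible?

Yes

Write P(α) = α⁵ + α³ + 1.
Check for roots in GF(2): P(0) = 1; P(1) = 1.
No roots, so no linear factors.
Monic irreducibles of degree 2 over GF(2): α² + α + 1.
None of them divide P (all give nonzero remainder).
No irreducible factor of degree ≤ 2 exists, so P is irreducible over GF(2).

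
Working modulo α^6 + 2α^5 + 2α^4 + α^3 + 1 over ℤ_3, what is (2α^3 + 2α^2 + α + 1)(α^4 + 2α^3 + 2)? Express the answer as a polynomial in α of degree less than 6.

Multiply in ℤ_3[α]: (2α^3 + 2α^2 + α + 1)·(α^4 + 2α^3 + 2) = 2α^7 + 2α^5 + α^2 + 2α + 2.
Reduce using α^6 ≡ α^5 + α^4 + 2α^3 + 2 (mod α^6 + 2α^5 + 2α^4 + α^3 + 1).
Reduced: α^3 + α^2.

α^3 + α^2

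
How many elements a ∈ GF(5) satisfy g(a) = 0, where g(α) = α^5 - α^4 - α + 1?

Evaluate at each of the 5 elements of GF(5):
g(0) = 1; g(1) = 0 → root; g(2) = 0 → root; g(3) = 0 → root; g(4) = 0 → root.
Roots: {1, 2, 3, 4}.

4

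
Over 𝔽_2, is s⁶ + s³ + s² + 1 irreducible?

No

Write f(s) = s⁶ + s³ + s² + 1.
Check for roots in 𝔽_2: f(0) = 1; f(1) = 0 → root.
f(1) = 0, so (s − 1) divides f(s); f is reducible.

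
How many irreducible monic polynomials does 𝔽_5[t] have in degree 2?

The number of monic irreducibles of degree 2 over GF(5) is (1/2)·Σ_{d∣2} μ(2/d) 5^d.
Divisors of 2: 1, 2; μ(2/d) for each: -1, 1.
Σ = − 5^1 + 5^2 = 20.
N = 20/2 = 10.

10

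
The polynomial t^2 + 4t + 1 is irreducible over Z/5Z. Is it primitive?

No

Write f(t) = t^2 + 4t + 1.
|GF(5^2)^×| = 5^2 − 1 = 24. Prime factorization: 24 = 2^3·3.
f is primitive ⇔ t has order 24 in GF(5)[t]/(f), i.e. t^(24/q) ≠ 1 for each prime q | 24.
t^(12) mod f = 1
t^(8) mod f = t + 4.
Since t^(12) = 1, the order of t divides 12 < 24; not primitive.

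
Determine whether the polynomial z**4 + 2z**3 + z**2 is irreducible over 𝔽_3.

Write P(z) = z**4 + 2z**3 + z**2.
Check for roots in 𝔽_3: P(0) = 0 → root; P(1) = 1; P(2) = 0 → root.
P(0) = 0, so (z) divides P(z); P is reducible.

No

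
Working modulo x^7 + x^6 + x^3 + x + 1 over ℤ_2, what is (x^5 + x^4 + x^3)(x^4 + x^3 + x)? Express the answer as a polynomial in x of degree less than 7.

Multiply in ℤ_2[x]: (x^5 + x^4 + x^3)·(x^4 + x^3 + x) = x^9 + x^5 + x^4.
Reduce using x^7 ≡ x^6 + x^3 + x + 1 (mod x^7 + x^6 + x^3 + x + 1).
Reduced: x^6 + 1.

x^6 + 1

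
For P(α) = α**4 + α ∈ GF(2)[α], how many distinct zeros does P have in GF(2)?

2

Evaluate at each of the 2 elements of GF(2):
P(0) = 0 → root; P(1) = 0 → root.
Roots: {0, 1}.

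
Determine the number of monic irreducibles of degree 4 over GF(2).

The number of monic irreducibles of degree 4 over GF(2) is (1/4)·Σ_{d∣4} μ(4/d) 2^d.
Divisors of 4: 1, 2, 4; μ(4/d) for each: 0, -1, 1.
Σ = − 2^2 + 2^4 = 12.
N = 12/4 = 3.

3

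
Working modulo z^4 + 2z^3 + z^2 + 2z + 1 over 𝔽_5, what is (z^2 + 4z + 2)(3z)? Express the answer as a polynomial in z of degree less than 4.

Multiply in 𝔽_5[z]: (z^2 + 4z + 2)·(3z) = 3z^3 + 2z^2 + z.
Reduced: 3z^3 + 2z^2 + z.

3z^3 + 2z^2 + z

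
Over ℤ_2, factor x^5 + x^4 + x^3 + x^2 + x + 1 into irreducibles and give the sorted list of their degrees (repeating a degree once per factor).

1, 2, 2

Write h(x) = x^5 + x^4 + x^3 + x^2 + x + 1.
Roots in ℤ_2: h(0) = 1; h(1) = 0 → root.
Linear factors from roots: (x + 1).
Complete factorization: h(x) = (x + 1)·(x^2 + x + 1)^2.
Factor degrees with multiplicity: 1 + 2 + 2 = 5.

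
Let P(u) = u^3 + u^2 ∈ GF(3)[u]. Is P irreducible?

No

Check for roots in GF(3): P(0) = 0 → root; P(1) = 2; P(2) = 0 → root.
P(0) = 0, so (u) divides P(u); P is reducible.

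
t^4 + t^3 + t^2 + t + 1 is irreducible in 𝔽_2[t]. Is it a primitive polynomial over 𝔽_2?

Write f(t) = t^4 + t^3 + t^2 + t + 1.
|GF(2^4)^×| = 2^4 − 1 = 15. Prime factorization: 15 = 3·5.
f is primitive ⇔ t has order 15 in GF(2)[t]/(f), i.e. t^(15/q) ≠ 1 for each prime q | 15.
t^(5) mod f = 1
t^(3) mod f = t^3.
Since t^(5) = 1, the order of t divides 5 < 15; not primitive.

No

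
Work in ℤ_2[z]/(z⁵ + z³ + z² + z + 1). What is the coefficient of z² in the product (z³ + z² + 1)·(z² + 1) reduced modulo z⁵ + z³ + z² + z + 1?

1

Multiply in ℤ_2[z]: (z³ + z² + 1)·(z² + 1) = z⁵ + z⁴ + z³ + 1.
Reduce using z⁵ ≡ z³ + z² + z + 1 (mod z⁵ + z³ + z² + z + 1).
Reduced: z⁴ + z² + z.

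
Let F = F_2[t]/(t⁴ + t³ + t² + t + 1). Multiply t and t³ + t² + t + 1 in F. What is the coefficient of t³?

Multiply in F_2[t]: (t)·(t³ + t² + t + 1) = t⁴ + t³ + t² + t.
Reduce using t⁴ ≡ t³ + t² + t + 1 (mod t⁴ + t³ + t² + t + 1).
Reduced: 1.

0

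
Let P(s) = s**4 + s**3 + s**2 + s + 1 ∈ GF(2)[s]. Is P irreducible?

Check for roots in GF(2): P(0) = 1; P(1) = 1.
No roots, so no linear factors.
Monic irreducibles of degree 2 over GF(2): s**2 + s + 1.
None of them divide P (all give nonzero remainder).
No irreducible factor of degree ≤ 2 exists, so P is irreducible over GF(2).

Yes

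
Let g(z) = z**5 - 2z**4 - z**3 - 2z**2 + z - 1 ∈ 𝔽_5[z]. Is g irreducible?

Check for roots in 𝔽_5: g(0) = 4; g(1) = 1; g(2) = 0 → root; g(3) = 3; g(4) = 4.
g(2) = 0, so (z − 2) divides g(z); g is reducible.

No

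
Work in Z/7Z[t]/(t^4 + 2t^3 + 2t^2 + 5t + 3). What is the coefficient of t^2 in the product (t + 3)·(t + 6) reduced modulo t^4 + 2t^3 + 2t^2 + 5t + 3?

Multiply in Z/7Z[t]: (t + 3)·(t + 6) = t^2 + 2t + 4.
Reduced: t^2 + 2t + 4.

1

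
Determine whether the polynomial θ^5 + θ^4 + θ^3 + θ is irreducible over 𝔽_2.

No

Write f(θ) = θ^5 + θ^4 + θ^3 + θ.
Check for roots in 𝔽_2: f(0) = 0 → root; f(1) = 0 → root.
f(0) = 0, so (θ) divides f(θ); f is reducible.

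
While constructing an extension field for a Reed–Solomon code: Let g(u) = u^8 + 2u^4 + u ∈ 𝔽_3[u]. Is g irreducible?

No

Check for roots in 𝔽_3: g(0) = 0 → root; g(1) = 1; g(2) = 2.
g(0) = 0, so (u) divides g(u); g is reducible.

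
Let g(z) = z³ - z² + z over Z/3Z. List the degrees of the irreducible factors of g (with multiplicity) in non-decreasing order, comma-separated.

1, 1, 1

Roots in Z/3Z: g(0) = 0 → root; g(1) = 1; g(2) = 0 → root.
Linear factors from roots: (z), (z + 1).
Complete factorization: g(z) = (z)·(z + 1)^2.
Factor degrees with multiplicity: 1 + 1 + 1 = 3.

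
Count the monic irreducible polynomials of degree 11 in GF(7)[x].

Gauss's count: N_{7}(11) = (1/11) Σ_{d|11} μ(11/d)·7^d.
Divisors of 11: 1, 11; μ(11/d) for each: -1, 1.
Σ = − 7^1 + 7^11 = 1977326736.
N = 1977326736/11 = 179756976.

179756976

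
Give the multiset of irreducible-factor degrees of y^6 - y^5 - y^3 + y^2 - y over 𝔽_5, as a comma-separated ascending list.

Write g(y) = y^6 - y^5 - y^3 + y^2 - y.
Roots in 𝔽_5: g(0) = 0 → root; g(1) = 4; g(2) = 1; g(3) = 0 → root; g(4) = 0 → root.
Linear factors from roots: (y), (y + 2), (y + 1).
Complete factorization: g(y) = (y)·(y + 1)·(y + 2)·(y^3 + y^2 + 2).
Factor degrees with multiplicity: 1 + 1 + 1 + 3 = 6.

1, 1, 1, 3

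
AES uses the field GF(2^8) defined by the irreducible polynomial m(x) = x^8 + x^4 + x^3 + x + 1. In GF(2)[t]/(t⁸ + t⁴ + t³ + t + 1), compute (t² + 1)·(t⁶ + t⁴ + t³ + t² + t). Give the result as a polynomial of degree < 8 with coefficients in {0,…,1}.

Multiply in GF(2)[t]: (t² + 1)·(t⁶ + t⁴ + t³ + t² + t) = t⁸ + t⁵ + t² + t.
Reduce using t⁸ ≡ t⁴ + t³ + t + 1 (mod t⁸ + t⁴ + t³ + t + 1).
Reduced: t⁵ + t⁴ + t³ + t² + 1.

t^5 + t^4 + t^3 + t^2 + 1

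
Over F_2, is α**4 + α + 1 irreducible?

Yes

Write P(α) = α**4 + α + 1.
Check for roots in F_2: P(0) = 1; P(1) = 1.
No roots, so no linear factors.
Monic irreducibles of degree 2 over GF(2): α**2 + α + 1.
None of them divide P (all give nonzero remainder).
No irreducible factor of degree ≤ 2 exists, so P is irreducible over GF(2).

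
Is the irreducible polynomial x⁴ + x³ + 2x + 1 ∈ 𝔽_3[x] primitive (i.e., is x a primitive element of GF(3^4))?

No

Write f(x) = x⁴ + x³ + 2x + 1.
|GF(3^4)^×| = 3^4 − 1 = 80. Prime factorization: 80 = 2^4·5.
f is primitive ⇔ x has order 80 in GF(3)[x]/(f), i.e. x^(80/q) ≠ 1 for each prime q | 80.
x^(40) mod f = 1
x^(16) mod f = 2x² + x + 1.
Since x^(40) = 1, the order of x divides 40 < 80; not primitive.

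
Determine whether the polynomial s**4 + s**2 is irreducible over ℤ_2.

Write P(s) = s**4 + s**2.
Check for roots in ℤ_2: P(0) = 0 → root; P(1) = 0 → root.
P(0) = 0, so (s) divides P(s); P is reducible.

No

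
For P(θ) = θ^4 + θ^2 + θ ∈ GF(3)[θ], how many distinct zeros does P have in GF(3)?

Evaluate at each of the 3 elements of GF(3):
P(0) = 0 → root; P(1) = 0 → root; P(2) = 1.
Roots: {0, 1}.

2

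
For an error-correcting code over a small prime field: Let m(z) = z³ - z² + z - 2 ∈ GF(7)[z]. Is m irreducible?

Check for roots in GF(7): m(0) = 5; m(1) = 6; m(2) = 4; m(3) = 5; m(4) = 1; m(5) = 5; m(6) = 2.
No roots. A degree-3 polynomial over a field with no linear factor is irreducible.

Yes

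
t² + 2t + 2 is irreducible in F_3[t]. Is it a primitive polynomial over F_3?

Write f(t) = t² + 2t + 2.
|GF(3^2)^×| = 3^2 − 1 = 8. Prime factorization: 8 = 2^3.
f is primitive ⇔ t has order 8 in GF(3)[t]/(f), i.e. t^(8/q) ≠ 1 for each prime q | 8.
t^(4) mod f = 2.
None equal 1, so t has full order 8; f is primitive.

Yes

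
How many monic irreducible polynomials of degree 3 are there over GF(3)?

8

x^(3^3) − x is the product of all monic irreducibles of degree dividing 3; Möbius inversion gives N = (1/3) Σ μ(3/d)·3^d.
Divisors of 3: 1, 3; μ(3/d) for each: -1, 1.
Σ = − 3^1 + 3^3 = 24.
N = 24/3 = 8.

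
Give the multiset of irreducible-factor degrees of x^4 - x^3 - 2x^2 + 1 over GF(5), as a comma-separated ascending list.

Write f(x) = x^4 - x^3 - 2x^2 + 1.
Roots in GF(5): f(0) = 1; f(1) = 4; f(2) = 1; f(3) = 2; f(4) = 1.
Complete factorization: f(x) = (x^4 - x^3 - 2x^2 + 1).
Factor degrees with multiplicity: 4 = 4.

4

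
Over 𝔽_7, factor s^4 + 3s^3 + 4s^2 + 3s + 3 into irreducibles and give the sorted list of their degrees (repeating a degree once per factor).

Write h(s) = s^4 + 3s^3 + 4s^2 + 3s + 3.
Linear factors from roots: (s + 6), (s + 4).
Complete factorization: h(s) = (s + 4)·(s + 6)·(s^2 + 1).
Factor degrees with multiplicity: 1 + 1 + 2 = 4.

1, 1, 2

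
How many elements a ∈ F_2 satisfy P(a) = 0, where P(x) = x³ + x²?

Evaluate at each of the 2 elements of F_2:
P(0) = 0 → root; P(1) = 0 → root.
Roots: {0, 1}.

2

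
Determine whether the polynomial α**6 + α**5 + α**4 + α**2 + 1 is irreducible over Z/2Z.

Write P(α) = α**6 + α**5 + α**4 + α**2 + 1.
Check for roots in Z/2Z: P(0) = 1; P(1) = 1.
No roots, so no linear factors.
Monic irreducibles of degree 2 over GF(2): α**2 + α + 1.
None of them divide P (all give nonzero remainder).
Monic irreducibles of degree 3 over GF(2): α**3 + α + 1, α**3 + α**2 + 1.
None of them divide P (all give nonzero remainder).
No irreducible factor of degree ≤ 3 exists, so P is irreducible over GF(2).

Yes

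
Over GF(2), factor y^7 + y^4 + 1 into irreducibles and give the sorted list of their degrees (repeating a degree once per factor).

7

Write h(y) = y^7 + y^4 + 1.
Roots in GF(2): h(0) = 1; h(1) = 1.
Complete factorization: h(y) = (y^7 + y^4 + 1).
Factor degrees with multiplicity: 7 = 7.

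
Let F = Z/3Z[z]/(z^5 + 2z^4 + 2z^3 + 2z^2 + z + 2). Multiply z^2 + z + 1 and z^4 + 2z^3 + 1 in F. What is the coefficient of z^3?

1

Multiply in Z/3Z[z]: (z^2 + z + 1)·(z^4 + 2z^3 + 1) = z^6 + 2z^3 + z^2 + z + 1.
Reduce using z^5 ≡ z^4 + z^3 + z^2 + 2z + 1 (mod z^5 + 2z^4 + 2z^3 + 2z^2 + z + 2).
Reduced: 2z^4 + z^3 + z^2 + z + 2.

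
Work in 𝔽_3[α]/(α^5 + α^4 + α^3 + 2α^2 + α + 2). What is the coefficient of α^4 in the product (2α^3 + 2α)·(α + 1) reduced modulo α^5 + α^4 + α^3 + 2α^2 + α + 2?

2

Multiply in 𝔽_3[α]: (2α^3 + 2α)·(α + 1) = 2α^4 + 2α^3 + 2α^2 + 2α.
Reduced: 2α^4 + 2α^3 + 2α^2 + 2α.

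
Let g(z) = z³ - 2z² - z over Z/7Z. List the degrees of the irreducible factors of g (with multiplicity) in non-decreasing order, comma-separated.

1, 1, 1

Linear factors from roots: (z), (z + 3), (z + 2).
Complete factorization: g(z) = (z)·(z + 2)·(z + 3).
Factor degrees with multiplicity: 1 + 1 + 1 = 3.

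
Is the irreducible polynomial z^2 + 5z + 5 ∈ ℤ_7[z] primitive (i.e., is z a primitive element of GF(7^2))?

Yes

Write f(z) = z^2 + 5z + 5.
|GF(7^2)^×| = 7^2 − 1 = 48. Prime factorization: 48 = 2^4·3.
f is primitive ⇔ z has order 48 in GF(7)[z]/(f), i.e. z^(48/q) ≠ 1 for each prime q | 48.
z^(24) mod f = 6.
z^(16) mod f = 4.
None equal 1, so z has full order 48; f is primitive.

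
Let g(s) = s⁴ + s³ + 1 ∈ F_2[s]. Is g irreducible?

Yes

Check for roots in F_2: g(0) = 1; g(1) = 1.
No roots, so no linear factors.
Monic irreducibles of degree 2 over GF(2): s² + s + 1.
None of them divide g (all give nonzero remainder).
No irreducible factor of degree ≤ 2 exists, so g is irreducible over GF(2).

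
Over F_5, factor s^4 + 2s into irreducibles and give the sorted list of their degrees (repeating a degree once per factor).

Write g(s) = s^4 + 2s.
Roots in F_5: g(0) = 0 → root; g(1) = 3; g(2) = 0 → root; g(3) = 2; g(4) = 4.
Linear factors from roots: (s), (s + 3).
Complete factorization: g(s) = (s)·(s + 3)·(s^2 + 2s + 4).
Factor degrees with multiplicity: 1 + 1 + 2 = 4.

1, 1, 2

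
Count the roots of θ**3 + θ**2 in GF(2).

2

Write P(θ) = θ**3 + θ**2.
Evaluate at each of the 2 elements of GF(2):
P(0) = 0 → root; P(1) = 0 → root.
Roots: {0, 1}.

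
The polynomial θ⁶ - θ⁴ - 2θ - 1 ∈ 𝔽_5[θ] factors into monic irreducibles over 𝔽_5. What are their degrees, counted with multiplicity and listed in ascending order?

Write f(θ) = θ⁶ - θ⁴ - 2θ - 1.
Roots in 𝔽_5: f(0) = 4; f(1) = 2; f(2) = 3; f(3) = 1; f(4) = 1.
Complete factorization: f(θ) = (θ⁶ - θ⁴ - 2θ - 1).
Factor degrees with multiplicity: 6 = 6.

6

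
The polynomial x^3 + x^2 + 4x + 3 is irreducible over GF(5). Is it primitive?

Write f(x) = x^3 + x^2 + 4x + 3.
|GF(5^3)^×| = 5^3 − 1 = 124. Prime factorization: 124 = 2^2·31.
f is primitive ⇔ x has order 124 in GF(5)[x]/(f), i.e. x^(124/q) ≠ 1 for each prime q | 124.
x^(62) mod f = 4.
x^(4) mod f = 2x^2 + x + 3.
None equal 1, so x has full order 124; f is primitive.

Yes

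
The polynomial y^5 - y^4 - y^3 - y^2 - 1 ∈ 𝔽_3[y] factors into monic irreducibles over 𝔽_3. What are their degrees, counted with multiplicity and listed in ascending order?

Write g(y) = y^5 - y^4 - y^3 - y^2 - 1.
Roots in 𝔽_3: g(0) = 2; g(1) = 0 → root; g(2) = 0 → root.
Linear factors from roots: (y - 1), (y + 1).
Complete factorization: g(y) = (y + 1)·(y - 1)·(y^3 - y^2 + 1).
Factor degrees with multiplicity: 1 + 1 + 3 = 5.

1, 1, 3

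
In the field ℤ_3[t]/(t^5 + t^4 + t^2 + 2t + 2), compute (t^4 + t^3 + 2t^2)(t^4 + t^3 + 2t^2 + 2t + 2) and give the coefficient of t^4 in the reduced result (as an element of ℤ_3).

1

Multiply in ℤ_3[t]: (t^4 + t^3 + 2t^2)·(t^4 + t^3 + 2t^2 + 2t + 2) = t^8 + 2t^7 + 2t^6 + 2t^4 + t^2.
Reduce using t^5 ≡ 2t^4 + 2t^2 + t + 1 (mod t^5 + t^4 + t^2 + 2t + 2).
Reduced: t^4 + t^3 + 2t^2 + 2t + 1.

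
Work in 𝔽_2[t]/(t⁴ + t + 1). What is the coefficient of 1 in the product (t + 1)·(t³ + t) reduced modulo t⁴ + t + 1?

Multiply in 𝔽_2[t]: (t + 1)·(t³ + t) = t⁴ + t³ + t² + t.
Reduce using t⁴ ≡ t + 1 (mod t⁴ + t + 1).
Reduced: t³ + t² + 1.

1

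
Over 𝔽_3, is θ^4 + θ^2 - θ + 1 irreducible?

Write m(θ) = θ^4 + θ^2 - θ + 1.
Check for roots in 𝔽_3: m(0) = 1; m(1) = 2; m(2) = 1.
No roots, so no linear factors.
Monic irreducibles of degree 2 over GF(3): θ^2 + 1, θ^2 + θ - 1, θ^2 - θ - 1.
None of them divide m (all give nonzero remainder).
No irreducible factor of degree ≤ 2 exists, so m is irreducible over GF(3).

Yes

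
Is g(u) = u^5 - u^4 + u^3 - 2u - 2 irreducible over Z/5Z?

Check for roots in Z/5Z: g(0) = 3; g(1) = 2; g(2) = 3; g(3) = 1; g(4) = 2.
No roots, so no linear factors.
Degree-2 irreducible divisors: test the 10 monic irreducibles of degree 2 over GF(5).
None of them divide g (all give nonzero remainder).
No irreducible factor of degree ≤ 2 exists, so g is irreducible over GF(5).

Yes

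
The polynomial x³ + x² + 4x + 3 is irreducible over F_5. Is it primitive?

Write f(x) = x³ + x² + 4x + 3.
|GF(5^3)^×| = 5^3 − 1 = 124. Prime factorization: 124 = 2^2·31.
f is primitive ⇔ x has order 124 in GF(5)[x]/(f), i.e. x^(124/q) ≠ 1 for each prime q | 124.
x^(62) mod f = 4.
x^(4) mod f = 2x² + x + 3.
None equal 1, so x has full order 124; f is primitive.

Yes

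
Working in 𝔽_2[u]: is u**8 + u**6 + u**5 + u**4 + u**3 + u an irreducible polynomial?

Write f(u) = u**8 + u**6 + u**5 + u**4 + u**3 + u.
Check for roots in 𝔽_2: f(0) = 0 → root; f(1) = 0 → root.
f(0) = 0, so (u) divides f(u); f is reducible.

No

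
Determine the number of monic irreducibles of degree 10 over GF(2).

By the necklace-counting formula, N_2(10) = (1/10) Σ_{d|10} μ(10/d)·2^d.
Divisors of 10: 1, 2, 5, 10; μ(10/d) for each: 1, -1, -1, 1.
Σ = 2^1 − 2^2 − 2^5 + 2^10 = 990.
N = 990/10 = 99.

99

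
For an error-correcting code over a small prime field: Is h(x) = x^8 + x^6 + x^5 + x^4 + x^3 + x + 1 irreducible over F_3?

Check for roots in F_3: h(0) = 1; h(1) = 1; h(2) = 1.
No roots, so no linear factors.
Monic irreducibles of degree 2 over GF(3): x^2 + 1, x^2 + x - 1, x^2 - x - 1.
None of them divide h (all give nonzero remainder).
Degree-3 irreducible divisors: test the 8 monic irreducibles of degree 3 over GF(3).
None of them divide h (all give nonzero remainder).
Degree-4 irreducible divisors: test the 18 monic irreducibles of degree 4 over GF(3).
None of them divide h (all give nonzero remainder).
No irreducible factor of degree ≤ 4 exists, so h is irreducible over GF(3).

Yes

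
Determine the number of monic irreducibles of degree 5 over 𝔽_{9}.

x^(9^5) − x is the product of all monic irreducibles of degree dividing 5; Möbius inversion gives N = (1/5) Σ μ(5/d)·9^d.
Divisors of 5: 1, 5; μ(5/d) for each: -1, 1.
Σ = − 9^1 + 9^5 = 59040.
N = 59040/5 = 11808.

11808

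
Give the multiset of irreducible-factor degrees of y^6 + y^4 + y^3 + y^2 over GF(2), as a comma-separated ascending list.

Write h(y) = y^6 + y^4 + y^3 + y^2.
Roots in GF(2): h(0) = 0 → root; h(1) = 0 → root.
Linear factors from roots: (y), (y + 1).
Complete factorization: h(y) = (y + 1)·(y)^2·(y^3 + y^2 + 1).
Factor degrees with multiplicity: 1 + 1 + 1 + 3 = 6.

1, 1, 1, 3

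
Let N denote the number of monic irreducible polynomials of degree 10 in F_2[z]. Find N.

99

The number of monic irreducibles of degree 10 over GF(2) is (1/10)·Σ_{d∣10} μ(10/d) 2^d.
Divisors of 10: 1, 2, 5, 10; μ(10/d) for each: 1, -1, -1, 1.
Σ = 2^1 − 2^2 − 2^5 + 2^10 = 990.
N = 990/10 = 99.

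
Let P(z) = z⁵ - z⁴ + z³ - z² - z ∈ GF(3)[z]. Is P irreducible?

No

Check for roots in GF(3): P(0) = 0 → root; P(1) = 2; P(2) = 0 → root.
P(0) = 0, so (z) divides P(z); P is reducible.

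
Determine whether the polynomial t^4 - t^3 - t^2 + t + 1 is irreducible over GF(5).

Yes

Write P(t) = t^4 - t^3 - t^2 + t + 1.
Check for roots in GF(5): P(0) = 1; P(1) = 1; P(2) = 2; P(3) = 4; P(4) = 1.
No roots, so no linear factors.
Degree-2 irreducible divisors: test the 10 monic irreducibles of degree 2 over GF(5).
None of them divide P (all give nonzero remainder).
No irreducible factor of degree ≤ 2 exists, so P is irreducible over GF(5).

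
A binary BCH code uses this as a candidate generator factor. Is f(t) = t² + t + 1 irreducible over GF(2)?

Yes

Check for roots in GF(2): f(0) = 1; f(1) = 1.
No roots. A degree-2 polynomial over a field with no linear factor is irreducible.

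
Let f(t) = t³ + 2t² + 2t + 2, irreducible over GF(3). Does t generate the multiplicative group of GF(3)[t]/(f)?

No

|GF(3^3)^×| = 3^3 − 1 = 26. Prime factorization: 26 = 2·13.
f is primitive ⇔ t has order 26 in GF(3)[t]/(f), i.e. t^(26/q) ≠ 1 for each prime q | 26.
t^(13) mod f = 1
t^(2) mod f = t².
Since t^(13) = 1, the order of t divides 13 < 26; not primitive.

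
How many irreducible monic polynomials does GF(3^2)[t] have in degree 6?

88440

The number of monic irreducibles of degree 6 over GF(9) is (1/6)·Σ_{d∣6} μ(6/d) 9^d.
Divisors of 6: 1, 2, 3, 6; μ(6/d) for each: 1, -1, -1, 1.
Σ = 9^1 − 9^2 − 9^3 + 9^6 = 530640.
N = 530640/6 = 88440.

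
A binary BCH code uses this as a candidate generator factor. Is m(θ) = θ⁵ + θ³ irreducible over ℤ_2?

Check for roots in ℤ_2: m(0) = 0 → root; m(1) = 0 → root.
m(0) = 0, so (θ) divides m(θ); m is reducible.

No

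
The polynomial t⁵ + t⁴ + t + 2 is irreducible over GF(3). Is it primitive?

No

Write f(t) = t⁵ + t⁴ + t + 2.
|GF(3^5)^×| = 3^5 − 1 = 242. Prime factorization: 242 = 2·11^2.
f is primitive ⇔ t has order 242 in GF(3)[t]/(f), i.e. t^(242/q) ≠ 1 for each prime q | 242.
t^(121) mod f = 1
t^(22) mod f = t⁴ + 2t³ + t + 1.
Since t^(121) = 1, the order of t divides 121 < 242; not primitive.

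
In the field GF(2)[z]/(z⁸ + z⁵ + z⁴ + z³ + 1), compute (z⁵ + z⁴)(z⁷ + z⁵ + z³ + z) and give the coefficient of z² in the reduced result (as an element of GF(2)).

Multiply in GF(2)[z]: (z⁵ + z⁴)·(z⁷ + z⁵ + z³ + z) = z¹² + z¹¹ + z¹⁰ + z⁹ + z⁸ + z⁷ + z⁶ + z⁵.
Reduce using z⁸ ≡ z⁵ + z⁴ + z³ + 1 (mod z⁸ + z⁵ + z⁴ + z³ + 1).
Reduced: z⁶ + z⁵ + z² + 1.

1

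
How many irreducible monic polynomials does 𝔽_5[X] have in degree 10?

976248

The number of monic irreducibles of degree 10 over GF(5) is (1/10)·Σ_{d∣10} μ(10/d) 5^d.
Divisors of 10: 1, 2, 5, 10; μ(10/d) for each: 1, -1, -1, 1.
Σ = 5^1 − 5^2 − 5^5 + 5^10 = 9762480.
N = 9762480/10 = 976248.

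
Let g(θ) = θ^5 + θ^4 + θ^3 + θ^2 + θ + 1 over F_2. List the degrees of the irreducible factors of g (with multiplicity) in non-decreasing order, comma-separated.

Roots in F_2: g(0) = 1; g(1) = 0 → root.
Linear factors from roots: (θ + 1).
Complete factorization: g(θ) = (θ + 1)·(θ^2 + θ + 1)^2.
Factor degrees with multiplicity: 1 + 2 + 2 = 5.

1, 2, 2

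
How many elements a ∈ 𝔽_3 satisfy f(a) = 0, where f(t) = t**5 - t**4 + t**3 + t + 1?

Evaluate at each of the 3 elements of 𝔽_3:
f(0) = 1; f(1) = 0 → root; f(2) = 0 → root.
Roots: {1, 2}.

2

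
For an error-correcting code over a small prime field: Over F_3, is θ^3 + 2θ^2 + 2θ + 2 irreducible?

Write h(θ) = θ^3 + 2θ^2 + 2θ + 2.
Check for roots in F_3: h(0) = 2; h(1) = 1; h(2) = 1.
No roots. A degree-3 polynomial over a field with no linear factor is irreducible.

Yes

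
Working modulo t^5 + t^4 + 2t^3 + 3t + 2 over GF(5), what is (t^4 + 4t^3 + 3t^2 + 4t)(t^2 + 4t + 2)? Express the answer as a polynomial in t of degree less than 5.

2t^4 + 4t^2 + 1

Multiply in GF(5)[t]: (t^4 + 4t^3 + 3t^2 + 4t)·(t^2 + 4t + 2) = t^6 + 3t^5 + t^4 + 4t^3 + 2t^2 + 3t.
Reduce using t^5 ≡ 4t^4 + 3t^3 + 2t + 3 (mod t^5 + t^4 + 2t^3 + 3t + 2).
Reduced: 2t^4 + 4t^2 + 1.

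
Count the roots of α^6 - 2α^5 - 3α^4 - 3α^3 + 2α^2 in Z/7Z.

4

Write P(α) = α^6 - 2α^5 - 3α^4 - 3α^3 + 2α^2.
Evaluate at each of the 7 elements of Z/7Z:
P(0) = 0 → root; P(1) = 2; P(2) = 6; P(3) = 0 → root; P(4) = 0 → root; P(5) = 0 → root; P(6) = 5.
Roots: {0, 3, 4, 5}.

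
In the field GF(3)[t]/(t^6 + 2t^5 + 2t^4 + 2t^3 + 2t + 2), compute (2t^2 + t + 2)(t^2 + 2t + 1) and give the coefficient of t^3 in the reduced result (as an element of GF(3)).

2

Multiply in GF(3)[t]: (2t^2 + t + 2)·(t^2 + 2t + 1) = 2t^4 + 2t^3 + 2t + 2.
Reduced: 2t^4 + 2t^3 + 2t + 2.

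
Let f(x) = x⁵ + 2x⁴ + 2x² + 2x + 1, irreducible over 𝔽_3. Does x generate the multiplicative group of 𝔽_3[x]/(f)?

Yes

|GF(3^5)^×| = 3^5 − 1 = 242. Prime factorization: 242 = 2·11^2.
f is primitive ⇔ x has order 242 in GF(3)[x]/(f), i.e. x^(242/q) ≠ 1 for each prime q | 242.
x^(121) mod f = 2.
x^(22) mod f = x⁴ + x³ + 2.
None equal 1, so x has full order 242; f is primitive.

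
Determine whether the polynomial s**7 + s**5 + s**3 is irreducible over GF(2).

Write P(s) = s**7 + s**5 + s**3.
Check for roots in GF(2): P(0) = 0 → root; P(1) = 1.
P(0) = 0, so (s) divides P(s); P is reducible.

No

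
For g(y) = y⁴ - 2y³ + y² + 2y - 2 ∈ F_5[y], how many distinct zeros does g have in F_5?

Evaluate at each of the 5 elements of F_5:
g(0) = 3; g(1) = 0 → root; g(2) = 1; g(3) = 0 → root; g(4) = 0 → root.
Roots: {1, 3, 4}.

3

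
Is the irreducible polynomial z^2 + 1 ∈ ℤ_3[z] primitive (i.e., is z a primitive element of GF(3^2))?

No

Write f(z) = z^2 + 1.
|GF(3^2)^×| = 3^2 − 1 = 8. Prime factorization: 8 = 2^3.
f is primitive ⇔ z has order 8 in GF(3)[z]/(f), i.e. z^(8/q) ≠ 1 for each prime q | 8.
z^(4) mod f = 1
Since z^(4) = 1, the order of z divides 4 < 8; not primitive.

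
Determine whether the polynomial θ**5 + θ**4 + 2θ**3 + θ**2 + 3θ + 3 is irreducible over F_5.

Write f(θ) = θ**5 + θ**4 + 2θ**3 + θ**2 + 3θ + 3.
Check for roots in F_5: f(0) = 3; f(1) = 1; f(2) = 2; f(3) = 4; f(4) = 4.
No roots, so no linear factors.
Degree-2 irreducible divisors: test the 10 monic irreducibles of degree 2 over GF(5).
None of them divide f (all give nonzero remainder).
No irreducible factor of degree ≤ 2 exists, so f is irreducible over GF(5).

Yes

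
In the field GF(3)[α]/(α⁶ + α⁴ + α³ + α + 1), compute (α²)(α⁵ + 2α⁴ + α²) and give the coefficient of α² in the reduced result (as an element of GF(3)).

2

Multiply in GF(3)[α]: (α²)·(α⁵ + 2α⁴ + α²) = α⁷ + 2α⁶ + α⁴.
Reduce using α⁶ ≡ 2α⁴ + 2α³ + 2α + 2 (mod α⁶ + α⁴ + α³ + α + 1).
Reduced: 2α⁵ + α⁴ + α³ + 2α² + 1.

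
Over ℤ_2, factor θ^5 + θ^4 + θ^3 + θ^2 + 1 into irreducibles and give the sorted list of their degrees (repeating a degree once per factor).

5

Write h(θ) = θ^5 + θ^4 + θ^3 + θ^2 + 1.
Roots in ℤ_2: h(0) = 1; h(1) = 1.
Complete factorization: h(θ) = (θ^5 + θ^4 + θ^3 + θ^2 + 1).
Factor degrees with multiplicity: 5 = 5.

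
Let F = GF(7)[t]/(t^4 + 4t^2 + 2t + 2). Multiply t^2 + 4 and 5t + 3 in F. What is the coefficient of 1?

Multiply in GF(7)[t]: (t^2 + 4)·(5t + 3) = 5t^3 + 3t^2 + 6t + 5.
Reduced: 5t^3 + 3t^2 + 6t + 5.

5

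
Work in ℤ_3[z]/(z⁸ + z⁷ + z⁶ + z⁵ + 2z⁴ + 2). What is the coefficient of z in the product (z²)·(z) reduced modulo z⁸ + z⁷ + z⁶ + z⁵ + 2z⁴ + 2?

0

Multiply in ℤ_3[z]: (z²)·(z) = z³.
Reduced: z³.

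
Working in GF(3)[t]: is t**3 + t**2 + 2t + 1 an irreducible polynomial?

Yes

Write g(t) = t**3 + t**2 + 2t + 1.
Check for roots in GF(3): g(0) = 1; g(1) = 2; g(2) = 2.
No roots. A degree-3 polynomial over a field with no linear factor is irreducible.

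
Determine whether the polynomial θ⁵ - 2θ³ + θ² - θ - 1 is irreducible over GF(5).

Write f(θ) = θ⁵ - 2θ³ + θ² - θ - 1.
Check for roots in GF(5): f(0) = 4; f(1) = 3; f(2) = 2; f(3) = 4; f(4) = 2.
No roots, so no linear factors.
Degree-2 irreducible divisors: test the 10 monic irreducibles of degree 2 over GF(5).
None of them divide f (all give nonzero remainder).
No irreducible factor of degree ≤ 2 exists, so f is irreducible over GF(5).

Yes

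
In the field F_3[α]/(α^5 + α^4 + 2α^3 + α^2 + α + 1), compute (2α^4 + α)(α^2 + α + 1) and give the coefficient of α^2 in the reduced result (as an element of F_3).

2

Multiply in F_3[α]: (2α^4 + α)·(α^2 + α + 1) = 2α^6 + 2α^5 + 2α^4 + α^3 + α^2 + α.
Reduce using α^5 ≡ 2α^4 + α^3 + 2α^2 + 2α + 2 (mod α^5 + α^4 + 2α^3 + α^2 + α + 1).
Reduced: α^4 + 2α^3 + 2α^2 + 2α.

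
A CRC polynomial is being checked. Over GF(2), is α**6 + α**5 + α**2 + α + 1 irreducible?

Write h(α) = α**6 + α**5 + α**2 + α + 1.
Check for roots in GF(2): h(0) = 1; h(1) = 1.
No roots, so no linear factors.
Monic irreducibles of degree 2 over GF(2): α**2 + α + 1.
None of them divide h (all give nonzero remainder).
Monic irreducibles of degree 3 over GF(2): α**3 + α + 1, α**3 + α**2 + 1.
None of them divide h (all give nonzero remainder).
No irreducible factor of degree ≤ 3 exists, so h is irreducible over GF(2).

Yes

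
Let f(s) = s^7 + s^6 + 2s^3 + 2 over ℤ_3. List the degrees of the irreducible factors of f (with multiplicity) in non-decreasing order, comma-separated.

Roots in ℤ_3: f(0) = 2; f(1) = 0 → root; f(2) = 0 → root.
Linear factors from roots: (s + 2), (s + 1).
Complete factorization: f(s) = (s + 1)·(s + 2)·(s^2 + s + 2)·(s^3 + 2s + 2).
Factor degrees with multiplicity: 1 + 1 + 2 + 3 = 7.

1, 1, 2, 3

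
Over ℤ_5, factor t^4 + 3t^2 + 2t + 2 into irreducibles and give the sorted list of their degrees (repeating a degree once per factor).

Write h(t) = t^4 + 3t^2 + 2t + 2.
Roots in ℤ_5: h(0) = 2; h(1) = 3; h(2) = 4; h(3) = 1; h(4) = 4.
Complete factorization: h(t) = (t^2 + 2t + 3)·(t^2 + 3t + 4).
Factor degrees with multiplicity: 2 + 2 = 4.

2, 2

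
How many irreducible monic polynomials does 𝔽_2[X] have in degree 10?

99

x^(2^10) − x is the product of all monic irreducibles of degree dividing 10; Möbius inversion gives N = (1/10) Σ μ(10/d)·2^d.
Divisors of 10: 1, 2, 5, 10; μ(10/d) for each: 1, -1, -1, 1.
Σ = 2^1 − 2^2 − 2^5 + 2^10 = 990.
N = 990/10 = 99.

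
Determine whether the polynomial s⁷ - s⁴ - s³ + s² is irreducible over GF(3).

Write h(s) = s⁷ - s⁴ - s³ + s².
Check for roots in GF(3): h(0) = 0 → root; h(1) = 0 → root; h(2) = 0 → root.
h(0) = 0, so (s) divides h(s); h is reducible.

No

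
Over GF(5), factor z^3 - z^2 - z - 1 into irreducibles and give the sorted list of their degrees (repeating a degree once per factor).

Write g(z) = z^3 - z^2 - z - 1.
Roots in GF(5): g(0) = 4; g(1) = 3; g(2) = 1; g(3) = 4; g(4) = 3.
Complete factorization: g(z) = (z^3 - z^2 - z - 1).
Factor degrees with multiplicity: 3 = 3.

3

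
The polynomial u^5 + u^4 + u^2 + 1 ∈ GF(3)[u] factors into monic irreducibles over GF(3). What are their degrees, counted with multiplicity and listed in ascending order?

Write g(u) = u^5 + u^4 + u^2 + 1.
Roots in GF(3): g(0) = 1; g(1) = 1; g(2) = 2.
Complete factorization: g(u) = (u^5 + u^4 + u^2 + 1).
Factor degrees with multiplicity: 5 = 5.

5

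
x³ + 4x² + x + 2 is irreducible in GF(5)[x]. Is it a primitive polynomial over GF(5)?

Yes

Write f(x) = x³ + 4x² + x + 2.
|GF(5^3)^×| = 5^3 − 1 = 124. Prime factorization: 124 = 2^2·31.
f is primitive ⇔ x has order 124 in GF(5)[x]/(f), i.e. x^(124/q) ≠ 1 for each prime q | 124.
x^(62) mod f = 4.
x^(4) mod f = 2x + 3.
None equal 1, so x has full order 124; f is primitive.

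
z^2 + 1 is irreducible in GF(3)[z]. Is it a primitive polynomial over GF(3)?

No

Write f(z) = z^2 + 1.
|GF(3^2)^×| = 3^2 − 1 = 8. Prime factorization: 8 = 2^3.
f is primitive ⇔ z has order 8 in GF(3)[z]/(f), i.e. z^(8/q) ≠ 1 for each prime q | 8.
z^(4) mod f = 1
Since z^(4) = 1, the order of z divides 4 < 8; not primitive.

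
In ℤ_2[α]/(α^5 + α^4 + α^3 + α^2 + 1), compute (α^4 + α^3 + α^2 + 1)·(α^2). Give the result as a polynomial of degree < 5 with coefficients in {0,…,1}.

α^3 + α^2 + α

Multiply in ℤ_2[α]: (α^4 + α^3 + α^2 + 1)·(α^2) = α^6 + α^5 + α^4 + α^2.
Reduce using α^5 ≡ α^4 + α^3 + α^2 + 1 (mod α^5 + α^4 + α^3 + α^2 + 1).
Reduced: α^3 + α^2 + α.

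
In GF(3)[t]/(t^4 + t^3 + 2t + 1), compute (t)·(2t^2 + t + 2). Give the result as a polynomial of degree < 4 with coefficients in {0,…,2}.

2t^3 + t^2 + 2t

Multiply in GF(3)[t]: (t)·(2t^2 + t + 2) = 2t^3 + t^2 + 2t.
Reduced: 2t^3 + t^2 + 2t.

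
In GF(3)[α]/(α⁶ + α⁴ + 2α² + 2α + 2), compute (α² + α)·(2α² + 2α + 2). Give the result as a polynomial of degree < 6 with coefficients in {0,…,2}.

Multiply in GF(3)[α]: (α² + α)·(2α² + 2α + 2) = 2α⁴ + α³ + α² + 2α.
Reduced: 2α⁴ + α³ + α² + 2α.

2α^4 + α^3 + α^2 + 2α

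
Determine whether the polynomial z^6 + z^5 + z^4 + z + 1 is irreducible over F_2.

Write f(z) = z^6 + z^5 + z^4 + z + 1.
Check for roots in F_2: f(0) = 1; f(1) = 1.
No roots, so no linear factors.
Monic irreducibles of degree 2 over GF(2): z^2 + z + 1.
None of them divide f (all give nonzero remainder).
Monic irreducibles of degree 3 over GF(2): z^3 + z + 1, z^3 + z^2 + 1.
None of them divide f (all give nonzero remainder).
No irreducible factor of degree ≤ 3 exists, so f is irreducible over GF(2).

Yes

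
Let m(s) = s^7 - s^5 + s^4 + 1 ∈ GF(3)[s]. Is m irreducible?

Yes

Check for roots in GF(3): m(0) = 1; m(1) = 2; m(2) = 2.
No roots, so no linear factors.
Monic irreducibles of degree 2 over GF(3): s^2 + 1, s^2 + s - 1, s^2 - s - 1.
None of them divide m (all give nonzero remainder).
Degree-3 irreducible divisors: test the 8 monic irreducibles of degree 3 over GF(3).
None of them divide m (all give nonzero remainder).
No irreducible factor of degree ≤ 3 exists, so m is irreducible over GF(3).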